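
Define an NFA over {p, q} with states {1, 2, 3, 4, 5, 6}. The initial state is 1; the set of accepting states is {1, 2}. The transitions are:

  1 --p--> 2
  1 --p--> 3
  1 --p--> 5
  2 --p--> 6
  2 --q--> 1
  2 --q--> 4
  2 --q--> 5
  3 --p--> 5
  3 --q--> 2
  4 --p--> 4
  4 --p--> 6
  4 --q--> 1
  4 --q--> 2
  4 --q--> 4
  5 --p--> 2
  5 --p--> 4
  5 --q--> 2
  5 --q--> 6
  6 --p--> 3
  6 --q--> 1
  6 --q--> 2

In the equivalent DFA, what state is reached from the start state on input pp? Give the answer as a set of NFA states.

Start: {1}.
δ(1,p) = {2, 3, 5}.
Union: {2, 3, 5}.
After p: {2, 3, 5}.
δ(2,p) = {6}; δ(3,p) = {5}; δ(5,p) = {2, 4}.
Union: {2, 4, 5, 6}.
After p: {2, 4, 5, 6}.

{2, 4, 5, 6}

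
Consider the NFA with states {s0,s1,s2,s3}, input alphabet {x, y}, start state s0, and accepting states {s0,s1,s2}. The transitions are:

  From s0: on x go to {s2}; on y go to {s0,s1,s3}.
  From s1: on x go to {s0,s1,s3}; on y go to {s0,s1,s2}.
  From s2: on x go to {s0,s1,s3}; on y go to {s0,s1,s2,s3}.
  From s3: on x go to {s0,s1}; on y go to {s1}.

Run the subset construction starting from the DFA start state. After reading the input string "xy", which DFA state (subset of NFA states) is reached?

Start: {s0}.
δ(s0,x) = {s2}.
Union: {s2}.
After x: {s2}.
δ(s2,y) = {s0,s1,s2,s3}.
Union: {s0,s1,s2,s3}.
After y: {s0,s1,s2,s3}.

{s0,s1,s2,s3}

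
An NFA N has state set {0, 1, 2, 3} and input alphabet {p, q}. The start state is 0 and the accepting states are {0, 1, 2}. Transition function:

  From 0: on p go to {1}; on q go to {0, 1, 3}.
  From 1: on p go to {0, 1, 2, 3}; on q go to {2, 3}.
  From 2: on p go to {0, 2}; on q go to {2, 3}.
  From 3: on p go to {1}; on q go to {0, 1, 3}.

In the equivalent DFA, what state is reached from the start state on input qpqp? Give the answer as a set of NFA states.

{0, 1, 2, 3}

Start: {0}.
δ(0,q) = {0, 1, 3}.
Union: {0, 1, 3}.
After q: {0, 1, 3}.
δ(0,p) = {1}; δ(1,p) = {0, 1, 2, 3}; δ(3,p) = {1}.
Union: {0, 1, 2, 3}.
After p: {0, 1, 2, 3}.
δ(0,q) = {0, 1, 3}; δ(1,q) = {2, 3}; δ(2,q) = {2, 3}; δ(3,q) = {0, 1, 3}.
Union: {0, 1, 2, 3}.
After q: {0, 1, 2, 3}.
δ(0,p) = {1}; δ(1,p) = {0, 1, 2, 3}; δ(2,p) = {0, 2}; δ(3,p) = {1}.
Union: {0, 1, 2, 3}.
After p: {0, 1, 2, 3}.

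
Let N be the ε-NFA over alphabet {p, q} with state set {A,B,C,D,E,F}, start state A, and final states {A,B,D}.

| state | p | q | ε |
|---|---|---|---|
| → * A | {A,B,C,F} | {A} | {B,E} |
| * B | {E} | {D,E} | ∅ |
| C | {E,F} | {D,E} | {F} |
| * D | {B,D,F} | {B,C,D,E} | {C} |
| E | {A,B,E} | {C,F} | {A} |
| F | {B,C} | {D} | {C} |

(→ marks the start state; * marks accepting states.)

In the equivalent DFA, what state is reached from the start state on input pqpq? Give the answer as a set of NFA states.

Start: {A,B,E}.
δ(A,p) = {A,B,C,F}; δ(B,p) = {E}; δ(E,p) = {A,B,E}.
Union: {A,B,C,E,F}.
After p: {A,B,C,E,F}.
δ(A,q) = {A}; δ(B,q) = {D,E}; δ(C,q) = {D,E}; δ(E,q) = {C,F}; δ(F,q) = {D}.
Union: {A,C,D,E,F}.
ε-closure gives {A,B,C,D,E,F}.
After q: {A,B,C,D,E,F}.
δ(A,p) = {A,B,C,F}; δ(B,p) = {E}; δ(C,p) = {E,F}; δ(D,p) = {B,D,F}; δ(E,p) = {A,B,E}; δ(F,p) = {B,C}.
Union: {A,B,C,D,E,F}.
After p: {A,B,C,D,E,F}.
δ(A,q) = {A}; δ(B,q) = {D,E}; δ(C,q) = {D,E}; δ(D,q) = {B,C,D,E}; δ(E,q) = {C,F}; δ(F,q) = {D}.
Union: {A,B,C,D,E,F}.
After q: {A,B,C,D,E,F}.

{A,B,C,D,E,F}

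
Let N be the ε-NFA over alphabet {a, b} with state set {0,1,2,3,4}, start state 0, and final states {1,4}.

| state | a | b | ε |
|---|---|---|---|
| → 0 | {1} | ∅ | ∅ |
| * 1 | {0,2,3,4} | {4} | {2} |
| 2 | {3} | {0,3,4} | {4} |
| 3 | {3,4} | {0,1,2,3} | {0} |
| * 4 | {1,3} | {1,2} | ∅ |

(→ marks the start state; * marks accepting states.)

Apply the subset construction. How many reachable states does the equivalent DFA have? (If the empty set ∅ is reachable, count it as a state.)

Start state of the DFA: {0} (ε-closure of the NFA start).
{0} --a--> {1,2,4}  [new]
{0} --b--> ∅  [new]
{1,2,4} --a--> {0,1,2,3,4}  [new]
{1,2,4} --b--> {0,1,2,3,4}  [seen]
∅ --a--> ∅  [seen]
∅ --b--> ∅  [seen]
{0,1,2,3,4} --a--> {0,1,2,3,4}  [seen]
{0,1,2,3,4} --b--> {0,1,2,3,4}  [seen]
Reachable DFA states: {0}, {1,2,4}, ∅, {0,1,2,3,4}.

4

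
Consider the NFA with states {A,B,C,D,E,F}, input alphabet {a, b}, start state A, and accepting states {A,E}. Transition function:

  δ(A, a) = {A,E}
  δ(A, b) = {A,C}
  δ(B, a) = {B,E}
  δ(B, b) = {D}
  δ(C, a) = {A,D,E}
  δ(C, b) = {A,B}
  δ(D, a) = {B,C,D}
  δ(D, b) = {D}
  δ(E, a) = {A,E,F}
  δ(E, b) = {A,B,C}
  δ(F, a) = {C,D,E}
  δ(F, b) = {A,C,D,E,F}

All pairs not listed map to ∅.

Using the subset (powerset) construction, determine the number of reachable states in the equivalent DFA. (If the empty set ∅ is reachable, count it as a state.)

11

Start state of the DFA: {A}.
{A} --a--> {A,E}  [new]
{A} --b--> {A,C}  [new]
{A,E} --a--> {A,E,F}  [new]
{A,E} --b--> {A,B,C}  [new]
{A,C} --a--> {A,D,E}  [new]
{A,C} --b--> {A,B,C}  [seen]
{A,E,F} --a--> {A,C,D,E,F}  [new]
{A,E,F} --b--> {A,B,C,D,E,F}  [new]
{A,B,C} --a--> {A,B,D,E}  [new]
{A,B,C} --b--> {A,B,C,D}  [new]
{A,D,E} --a--> {A,B,C,D,E,F}  [seen]
{A,D,E} --b--> {A,B,C,D}  [seen]
{A,C,D,E,F} --a--> {A,B,C,D,E,F}  [seen]
{A,C,D,E,F} --b--> {A,B,C,D,E,F}  [seen]
{A,B,C,D,E,F} --a--> {A,B,C,D,E,F}  [seen]
{A,B,C,D,E,F} --b--> {A,B,C,D,E,F}  [seen]
{A,B,D,E} --a--> {A,B,C,D,E,F}  [seen]
{A,B,D,E} --b--> {A,B,C,D}  [seen]
{A,B,C,D} --a--> {A,B,C,D,E}  [new]
{A,B,C,D} --b--> {A,B,C,D}  [seen]
{A,B,C,D,E} --a--> {A,B,C,D,E,F}  [seen]
{A,B,C,D,E} --b--> {A,B,C,D}  [seen]
Reachable DFA states: {A}, {A,E}, {A,C}, {A,E,F}, {A,B,C}, {A,D,E}, {A,C,D,E,F}, {A,B,C,D,E,F}, {A,B,D,E}, {A,B,C,D}, {A,B,C,D,E}.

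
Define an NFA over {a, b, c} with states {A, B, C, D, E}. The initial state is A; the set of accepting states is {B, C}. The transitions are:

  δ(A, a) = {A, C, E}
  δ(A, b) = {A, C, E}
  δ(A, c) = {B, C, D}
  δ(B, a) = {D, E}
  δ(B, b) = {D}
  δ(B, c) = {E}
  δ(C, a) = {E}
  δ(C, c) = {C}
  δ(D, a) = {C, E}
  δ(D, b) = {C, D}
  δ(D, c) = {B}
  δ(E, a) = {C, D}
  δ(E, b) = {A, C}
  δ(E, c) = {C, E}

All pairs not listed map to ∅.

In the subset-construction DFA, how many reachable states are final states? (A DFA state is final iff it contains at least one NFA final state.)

12

Start state of the DFA: {A}.
{A} --a--> {A, C, E}  [new]
{A} --b--> {A, C, E}  [seen]
{A} --c--> {B, C, D}  [new]
{A, C, E} --a--> {A, C, D, E}  [new]
{A, C, E} --b--> {A, C, E}  [seen]
{A, C, E} --c--> {B, C, D, E}  [new]
{B, C, D} --a--> {C, D, E}  [new]
{B, C, D} --b--> {C, D}  [new]
{B, C, D} --c--> {B, C, E}  [new]
{A, C, D, E} --a--> {A, C, D, E}  [seen]
{A, C, D, E} --b--> {A, C, D, E}  [seen]
{A, C, D, E} --c--> {B, C, D, E}  [seen]
{B, C, D, E} --a--> {C, D, E}  [seen]
{B, C, D, E} --b--> {A, C, D}  [new]
{B, C, D, E} --c--> {B, C, E}  [seen]
{C, D, E} --a--> {C, D, E}  [seen]
{C, D, E} --b--> {A, C, D}  [seen]
{C, D, E} --c--> {B, C, E}  [seen]
{C, D} --a--> {C, E}  [new]
{C, D} --b--> {C, D}  [seen]
{C, D} --c--> {B, C}  [new]
{B, C, E} --a--> {C, D, E}  [seen]
{B, C, E} --b--> {A, C, D}  [seen]
{B, C, E} --c--> {C, E}  [seen]
{A, C, D} --a--> {A, C, E}  [seen]
{A, C, D} --b--> {A, C, D, E}  [seen]
{A, C, D} --c--> {B, C, D}  [seen]
{C, E} --a--> {C, D, E}  [seen]
{C, E} --b--> {A, C}  [new]
{C, E} --c--> {C, E}  [seen]
{B, C} --a--> {D, E}  [new]
{B, C} --b--> {D}  [new]
{B, C} --c--> {C, E}  [seen]
{A, C} --a--> {A, C, E}  [seen]
{A, C} --b--> {A, C, E}  [seen]
{A, C} --c--> {B, C, D}  [seen]
{D, E} --a--> {C, D, E}  [seen]
{D, E} --b--> {A, C, D}  [seen]
{D, E} --c--> {B, C, E}  [seen]
{D} --a--> {C, E}  [seen]
{D} --b--> {C, D}  [seen]
{D} --c--> {B}  [new]
{B} --a--> {D, E}  [seen]
{B} --b--> {D}  [seen]
{B} --c--> {E}  [new]
{E} --a--> {C, D}  [seen]
{E} --b--> {A, C}  [seen]
{E} --c--> {C, E}  [seen]
Reachable DFA states: {A}, {A, C, E}, {B, C, D}, {A, C, D, E}, {B, C, D, E}, {C, D, E}, {C, D}, {B, C, E}, {A, C, D}, {C, E}, {B, C}, {A, C}, {D, E}, {D}, {B}, {E}.
Accepting DFA states (contain an NFA accepting state): {A, C, E}, {B, C, D}, {A, C, D, E}, {B, C, D, E}, {C, D, E}, {C, D}, {B, C, E}, {A, C, D}, {C, E}, {B, C}, {A, C}, {B}.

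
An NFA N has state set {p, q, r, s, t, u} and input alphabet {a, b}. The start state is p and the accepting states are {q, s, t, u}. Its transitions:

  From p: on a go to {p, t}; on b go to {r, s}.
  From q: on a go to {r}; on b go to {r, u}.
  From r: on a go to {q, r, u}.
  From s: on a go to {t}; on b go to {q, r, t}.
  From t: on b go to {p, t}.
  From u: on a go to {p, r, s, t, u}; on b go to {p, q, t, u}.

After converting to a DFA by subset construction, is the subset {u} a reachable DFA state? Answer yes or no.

no

Start state of the DFA: {p}.
{p} --a--> {p, t}  [new]
{p} --b--> {r, s}  [new]
{p, t} --a--> {p, t}  [seen]
{p, t} --b--> {p, r, s, t}  [new]
{r, s} --a--> {q, r, t, u}  [new]
{r, s} --b--> {q, r, t}  [new]
{p, r, s, t} --a--> {p, q, r, t, u}  [new]
{p, r, s, t} --b--> {p, q, r, s, t}  [new]
{q, r, t, u} --a--> {p, q, r, s, t, u}  [new]
{q, r, t, u} --b--> {p, q, r, t, u}  [seen]
{q, r, t} --a--> {q, r, u}  [new]
{q, r, t} --b--> {p, r, t, u}  [new]
{p, q, r, t, u} --a--> {p, q, r, s, t, u}  [seen]
{p, q, r, t, u} --b--> {p, q, r, s, t, u}  [seen]
{p, q, r, s, t} --a--> {p, q, r, t, u}  [seen]
{p, q, r, s, t} --b--> {p, q, r, s, t, u}  [seen]
{p, q, r, s, t, u} --a--> {p, q, r, s, t, u}  [seen]
{p, q, r, s, t, u} --b--> {p, q, r, s, t, u}  [seen]
{q, r, u} --a--> {p, q, r, s, t, u}  [seen]
{q, r, u} --b--> {p, q, r, t, u}  [seen]
{p, r, t, u} --a--> {p, q, r, s, t, u}  [seen]
{p, r, t, u} --b--> {p, q, r, s, t, u}  [seen]
Reachable DFA states: {p}, {p, t}, {r, s}, {p, r, s, t}, {q, r, t, u}, {q, r, t}, {p, q, r, t, u}, {p, q, r, s, t}, {p, q, r, s, t, u}, {q, r, u}, {p, r, t, u}.
{u} is not among them.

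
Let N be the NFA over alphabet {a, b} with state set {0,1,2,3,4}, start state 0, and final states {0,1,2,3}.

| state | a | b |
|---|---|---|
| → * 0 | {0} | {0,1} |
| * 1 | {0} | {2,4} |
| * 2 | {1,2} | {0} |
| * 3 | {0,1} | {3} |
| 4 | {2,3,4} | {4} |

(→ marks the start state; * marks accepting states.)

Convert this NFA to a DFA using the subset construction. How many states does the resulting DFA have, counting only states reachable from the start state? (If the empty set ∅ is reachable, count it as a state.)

4

Start state of the DFA: {0}.
{0} --a--> {0}  [seen]
{0} --b--> {0,1}  [new]
{0,1} --a--> {0}  [seen]
{0,1} --b--> {0,1,2,4}  [new]
{0,1,2,4} --a--> {0,1,2,3,4}  [new]
{0,1,2,4} --b--> {0,1,2,4}  [seen]
{0,1,2,3,4} --a--> {0,1,2,3,4}  [seen]
{0,1,2,3,4} --b--> {0,1,2,3,4}  [seen]
Reachable DFA states: {0}, {0,1}, {0,1,2,4}, {0,1,2,3,4}.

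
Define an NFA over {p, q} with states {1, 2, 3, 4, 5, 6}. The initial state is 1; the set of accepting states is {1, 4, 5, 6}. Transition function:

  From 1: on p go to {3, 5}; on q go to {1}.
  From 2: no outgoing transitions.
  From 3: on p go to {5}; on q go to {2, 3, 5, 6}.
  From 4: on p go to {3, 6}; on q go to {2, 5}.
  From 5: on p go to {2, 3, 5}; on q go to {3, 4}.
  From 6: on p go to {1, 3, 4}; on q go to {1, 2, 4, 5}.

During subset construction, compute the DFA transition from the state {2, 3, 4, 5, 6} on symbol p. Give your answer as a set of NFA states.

δ(2,p) = ∅; δ(3,p) = {5}; δ(4,p) = {3, 6}; δ(5,p) = {2, 3, 5}; δ(6,p) = {1, 3, 4}.
Union: {1, 2, 3, 4, 5, 6}.

{1, 2, 3, 4, 5, 6}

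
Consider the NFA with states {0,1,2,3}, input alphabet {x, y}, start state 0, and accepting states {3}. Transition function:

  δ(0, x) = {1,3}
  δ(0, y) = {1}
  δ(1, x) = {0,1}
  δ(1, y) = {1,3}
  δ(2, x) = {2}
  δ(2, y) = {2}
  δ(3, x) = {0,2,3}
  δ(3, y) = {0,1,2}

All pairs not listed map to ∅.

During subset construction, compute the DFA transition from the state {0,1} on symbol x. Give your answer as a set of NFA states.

δ(0,x) = {1,3}; δ(1,x) = {0,1}.
Union: {0,1,3}.

{0,1,3}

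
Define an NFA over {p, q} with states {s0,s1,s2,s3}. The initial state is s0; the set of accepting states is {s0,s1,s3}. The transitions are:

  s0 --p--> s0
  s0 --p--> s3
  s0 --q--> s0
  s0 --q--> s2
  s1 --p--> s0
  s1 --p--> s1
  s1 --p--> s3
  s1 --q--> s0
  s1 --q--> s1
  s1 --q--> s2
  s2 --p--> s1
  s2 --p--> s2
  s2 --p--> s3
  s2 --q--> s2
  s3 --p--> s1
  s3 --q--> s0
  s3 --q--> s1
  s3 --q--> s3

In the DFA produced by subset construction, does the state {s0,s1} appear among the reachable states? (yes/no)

Start state of the DFA: {s0}.
{s0} --p--> {s0,s3}  [new]
{s0} --q--> {s0,s2}  [new]
{s0,s3} --p--> {s0,s1,s3}  [new]
{s0,s3} --q--> {s0,s1,s2,s3}  [new]
{s0,s2} --p--> {s0,s1,s2,s3}  [seen]
{s0,s2} --q--> {s0,s2}  [seen]
{s0,s1,s3} --p--> {s0,s1,s3}  [seen]
{s0,s1,s3} --q--> {s0,s1,s2,s3}  [seen]
{s0,s1,s2,s3} --p--> {s0,s1,s2,s3}  [seen]
{s0,s1,s2,s3} --q--> {s0,s1,s2,s3}  [seen]
Reachable DFA states: {s0}, {s0,s3}, {s0,s2}, {s0,s1,s3}, {s0,s1,s2,s3}.
{s0,s1} is not among them.

no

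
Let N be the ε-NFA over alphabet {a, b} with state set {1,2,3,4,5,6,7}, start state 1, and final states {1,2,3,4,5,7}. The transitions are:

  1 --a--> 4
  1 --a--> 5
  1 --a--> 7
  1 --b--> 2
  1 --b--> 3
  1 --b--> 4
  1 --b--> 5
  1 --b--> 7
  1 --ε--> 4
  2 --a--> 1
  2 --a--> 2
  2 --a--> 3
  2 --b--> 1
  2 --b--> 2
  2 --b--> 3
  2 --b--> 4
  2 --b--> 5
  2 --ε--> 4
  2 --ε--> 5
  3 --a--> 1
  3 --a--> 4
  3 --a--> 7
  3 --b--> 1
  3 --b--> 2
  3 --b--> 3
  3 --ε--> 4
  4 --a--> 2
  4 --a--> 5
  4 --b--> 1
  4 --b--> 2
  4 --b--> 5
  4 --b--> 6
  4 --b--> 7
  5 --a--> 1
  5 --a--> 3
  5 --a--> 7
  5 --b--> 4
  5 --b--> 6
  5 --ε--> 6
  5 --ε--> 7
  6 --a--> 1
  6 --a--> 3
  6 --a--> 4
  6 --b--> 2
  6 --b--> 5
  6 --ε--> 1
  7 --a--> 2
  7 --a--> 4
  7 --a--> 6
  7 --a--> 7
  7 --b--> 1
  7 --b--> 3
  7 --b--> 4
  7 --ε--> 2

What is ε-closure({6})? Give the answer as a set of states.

{1,4,6}

Begin with {6}.
6 →ε {1}; add 1.
1 →ε {4}; add 4.
ε-closure = {1,4,6}.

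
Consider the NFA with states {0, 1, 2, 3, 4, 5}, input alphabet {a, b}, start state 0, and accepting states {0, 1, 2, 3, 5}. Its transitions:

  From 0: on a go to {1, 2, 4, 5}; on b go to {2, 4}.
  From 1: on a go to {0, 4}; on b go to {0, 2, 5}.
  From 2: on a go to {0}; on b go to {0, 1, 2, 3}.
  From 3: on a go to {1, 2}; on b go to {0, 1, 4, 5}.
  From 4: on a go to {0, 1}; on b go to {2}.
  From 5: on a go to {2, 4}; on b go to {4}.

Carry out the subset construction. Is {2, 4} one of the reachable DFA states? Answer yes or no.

yes

Start state of the DFA: {0}.
{0} --a--> {1, 2, 4, 5}  [new]
{0} --b--> {2, 4}  [new]
{1, 2, 4, 5} --a--> {0, 1, 2, 4}  [new]
{1, 2, 4, 5} --b--> {0, 1, 2, 3, 4, 5}  [new]
{2, 4} --a--> {0, 1}  [new]
{2, 4} --b--> {0, 1, 2, 3}  [new]
{0, 1, 2, 4} --a--> {0, 1, 2, 4, 5}  [new]
{0, 1, 2, 4} --b--> {0, 1, 2, 3, 4, 5}  [seen]
{0, 1, 2, 3, 4, 5} --a--> {0, 1, 2, 4, 5}  [seen]
{0, 1, 2, 3, 4, 5} --b--> {0, 1, 2, 3, 4, 5}  [seen]
{0, 1} --a--> {0, 1, 2, 4, 5}  [seen]
{0, 1} --b--> {0, 2, 4, 5}  [new]
{0, 1, 2, 3} --a--> {0, 1, 2, 4, 5}  [seen]
{0, 1, 2, 3} --b--> {0, 1, 2, 3, 4, 5}  [seen]
{0, 1, 2, 4, 5} --a--> {0, 1, 2, 4, 5}  [seen]
{0, 1, 2, 4, 5} --b--> {0, 1, 2, 3, 4, 5}  [seen]
{0, 2, 4, 5} --a--> {0, 1, 2, 4, 5}  [seen]
{0, 2, 4, 5} --b--> {0, 1, 2, 3, 4}  [new]
{0, 1, 2, 3, 4} --a--> {0, 1, 2, 4, 5}  [seen]
{0, 1, 2, 3, 4} --b--> {0, 1, 2, 3, 4, 5}  [seen]
Reachable DFA states: {0}, {1, 2, 4, 5}, {2, 4}, {0, 1, 2, 4}, {0, 1, 2, 3, 4, 5}, {0, 1}, {0, 1, 2, 3}, {0, 1, 2, 4, 5}, {0, 2, 4, 5}, {0, 1, 2, 3, 4}.
{2, 4} is among them.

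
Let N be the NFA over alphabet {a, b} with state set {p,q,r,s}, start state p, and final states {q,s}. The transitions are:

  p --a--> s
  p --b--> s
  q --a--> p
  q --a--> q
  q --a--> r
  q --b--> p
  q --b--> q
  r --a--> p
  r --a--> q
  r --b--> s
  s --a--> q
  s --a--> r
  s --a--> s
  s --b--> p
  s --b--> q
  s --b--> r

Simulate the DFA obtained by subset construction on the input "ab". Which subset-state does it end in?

Start: {p}.
δ(p,a) = {s}.
Union: {s}.
After a: {s}.
δ(s,b) = {p,q,r}.
Union: {p,q,r}.
After b: {p,q,r}.

{p,q,r}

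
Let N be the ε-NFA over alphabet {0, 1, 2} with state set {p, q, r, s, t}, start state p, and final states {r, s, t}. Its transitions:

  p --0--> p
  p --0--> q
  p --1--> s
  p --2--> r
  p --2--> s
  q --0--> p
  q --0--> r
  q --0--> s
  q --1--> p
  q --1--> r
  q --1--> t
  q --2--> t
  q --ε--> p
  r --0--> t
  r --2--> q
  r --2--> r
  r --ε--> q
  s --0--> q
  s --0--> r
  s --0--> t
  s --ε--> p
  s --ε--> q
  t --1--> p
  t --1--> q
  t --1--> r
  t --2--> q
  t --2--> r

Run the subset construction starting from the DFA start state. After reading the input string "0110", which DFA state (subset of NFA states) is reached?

Start: {p}.
δ(p,0) = {p, q}.
Union: {p, q}.
After 0: {p, q}.
δ(p,1) = {s}; δ(q,1) = {p, r, t}.
Union: {p, r, s, t}.
ε-closure gives {p, q, r, s, t}.
After 1: {p, q, r, s, t}.
δ(p,1) = {s}; δ(q,1) = {p, r, t}; δ(r,1) = ∅; δ(s,1) = ∅; δ(t,1) = {p, q, r}.
Union: {p, q, r, s, t}.
After 1: {p, q, r, s, t}.
δ(p,0) = {p, q}; δ(q,0) = {p, r, s}; δ(r,0) = {t}; δ(s,0) = {q, r, t}; δ(t,0) = ∅.
Union: {p, q, r, s, t}.
After 0: {p, q, r, s, t}.

{p, q, r, s, t}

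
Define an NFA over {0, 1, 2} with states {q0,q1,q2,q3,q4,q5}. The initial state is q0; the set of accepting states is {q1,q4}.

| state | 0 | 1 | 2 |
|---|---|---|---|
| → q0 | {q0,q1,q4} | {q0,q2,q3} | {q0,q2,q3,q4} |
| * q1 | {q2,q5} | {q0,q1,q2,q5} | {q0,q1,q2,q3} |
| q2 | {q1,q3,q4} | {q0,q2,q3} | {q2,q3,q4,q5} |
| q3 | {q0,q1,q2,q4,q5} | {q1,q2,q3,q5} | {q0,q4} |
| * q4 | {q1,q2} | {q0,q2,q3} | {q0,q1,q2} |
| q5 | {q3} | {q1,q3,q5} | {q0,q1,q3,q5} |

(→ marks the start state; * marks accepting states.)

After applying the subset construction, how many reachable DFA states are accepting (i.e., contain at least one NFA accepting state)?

Start state of the DFA: {q0}.
{q0} --0--> {q0,q1,q4}  [new]
{q0} --1--> {q0,q2,q3}  [new]
{q0} --2--> {q0,q2,q3,q4}  [new]
{q0,q1,q4} --0--> {q0,q1,q2,q4,q5}  [new]
{q0,q1,q4} --1--> {q0,q1,q2,q3,q5}  [new]
{q0,q1,q4} --2--> {q0,q1,q2,q3,q4}  [new]
{q0,q2,q3} --0--> {q0,q1,q2,q3,q4,q5}  [new]
{q0,q2,q3} --1--> {q0,q1,q2,q3,q5}  [seen]
{q0,q2,q3} --2--> {q0,q2,q3,q4,q5}  [new]
{q0,q2,q3,q4} --0--> {q0,q1,q2,q3,q4,q5}  [seen]
{q0,q2,q3,q4} --1--> {q0,q1,q2,q3,q5}  [seen]
{q0,q2,q3,q4} --2--> {q0,q1,q2,q3,q4,q5}  [seen]
{q0,q1,q2,q4,q5} --0--> {q0,q1,q2,q3,q4,q5}  [seen]
{q0,q1,q2,q4,q5} --1--> {q0,q1,q2,q3,q5}  [seen]
{q0,q1,q2,q4,q5} --2--> {q0,q1,q2,q3,q4,q5}  [seen]
{q0,q1,q2,q3,q5} --0--> {q0,q1,q2,q3,q4,q5}  [seen]
{q0,q1,q2,q3,q5} --1--> {q0,q1,q2,q3,q5}  [seen]
{q0,q1,q2,q3,q5} --2--> {q0,q1,q2,q3,q4,q5}  [seen]
{q0,q1,q2,q3,q4} --0--> {q0,q1,q2,q3,q4,q5}  [seen]
{q0,q1,q2,q3,q4} --1--> {q0,q1,q2,q3,q5}  [seen]
{q0,q1,q2,q3,q4} --2--> {q0,q1,q2,q3,q4,q5}  [seen]
{q0,q1,q2,q3,q4,q5} --0--> {q0,q1,q2,q3,q4,q5}  [seen]
{q0,q1,q2,q3,q4,q5} --1--> {q0,q1,q2,q3,q5}  [seen]
{q0,q1,q2,q3,q4,q5} --2--> {q0,q1,q2,q3,q4,q5}  [seen]
{q0,q2,q3,q4,q5} --0--> {q0,q1,q2,q3,q4,q5}  [seen]
{q0,q2,q3,q4,q5} --1--> {q0,q1,q2,q3,q5}  [seen]
{q0,q2,q3,q4,q5} --2--> {q0,q1,q2,q3,q4,q5}  [seen]
Reachable DFA states: {q0}, {q0,q1,q4}, {q0,q2,q3}, {q0,q2,q3,q4}, {q0,q1,q2,q4,q5}, {q0,q1,q2,q3,q5}, {q0,q1,q2,q3,q4}, {q0,q1,q2,q3,q4,q5}, {q0,q2,q3,q4,q5}.
Accepting DFA states (contain an NFA accepting state): {q0,q1,q4}, {q0,q2,q3,q4}, {q0,q1,q2,q4,q5}, {q0,q1,q2,q3,q5}, {q0,q1,q2,q3,q4}, {q0,q1,q2,q3,q4,q5}, {q0,q2,q3,q4,q5}.

7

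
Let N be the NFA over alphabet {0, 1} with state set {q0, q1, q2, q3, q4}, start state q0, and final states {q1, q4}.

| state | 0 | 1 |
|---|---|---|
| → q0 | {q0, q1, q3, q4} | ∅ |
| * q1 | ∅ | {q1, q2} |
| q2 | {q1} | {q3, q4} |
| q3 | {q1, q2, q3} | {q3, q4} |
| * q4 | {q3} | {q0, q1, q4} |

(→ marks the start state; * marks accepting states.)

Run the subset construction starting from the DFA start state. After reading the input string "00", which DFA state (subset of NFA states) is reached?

{q0, q1, q2, q3, q4}

Start: {q0}.
δ(q0,0) = {q0, q1, q3, q4}.
Union: {q0, q1, q3, q4}.
After 0: {q0, q1, q3, q4}.
δ(q0,0) = {q0, q1, q3, q4}; δ(q1,0) = ∅; δ(q3,0) = {q1, q2, q3}; δ(q4,0) = {q3}.
Union: {q0, q1, q2, q3, q4}.
After 0: {q0, q1, q2, q3, q4}.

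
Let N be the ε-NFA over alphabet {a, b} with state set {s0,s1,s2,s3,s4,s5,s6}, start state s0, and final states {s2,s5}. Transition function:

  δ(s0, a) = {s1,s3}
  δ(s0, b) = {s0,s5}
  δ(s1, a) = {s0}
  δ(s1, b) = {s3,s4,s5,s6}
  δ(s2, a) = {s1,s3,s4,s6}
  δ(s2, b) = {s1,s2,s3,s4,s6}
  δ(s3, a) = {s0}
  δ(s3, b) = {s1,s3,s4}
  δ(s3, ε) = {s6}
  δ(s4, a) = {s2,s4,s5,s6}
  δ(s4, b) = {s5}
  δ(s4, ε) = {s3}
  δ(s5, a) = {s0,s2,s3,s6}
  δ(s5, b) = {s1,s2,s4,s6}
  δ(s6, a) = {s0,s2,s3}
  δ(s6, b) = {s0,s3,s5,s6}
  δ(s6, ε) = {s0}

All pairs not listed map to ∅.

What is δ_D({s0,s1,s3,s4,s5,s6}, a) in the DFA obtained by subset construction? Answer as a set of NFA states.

{s0,s1,s2,s3,s4,s5,s6}

δ(s0,a) = {s1,s3}; δ(s1,a) = {s0}; δ(s3,a) = {s0}; δ(s4,a) = {s2,s4,s5,s6}; δ(s5,a) = {s0,s2,s3,s6}; δ(s6,a) = {s0,s2,s3}.
Union: {s0,s1,s2,s3,s4,s5,s6}.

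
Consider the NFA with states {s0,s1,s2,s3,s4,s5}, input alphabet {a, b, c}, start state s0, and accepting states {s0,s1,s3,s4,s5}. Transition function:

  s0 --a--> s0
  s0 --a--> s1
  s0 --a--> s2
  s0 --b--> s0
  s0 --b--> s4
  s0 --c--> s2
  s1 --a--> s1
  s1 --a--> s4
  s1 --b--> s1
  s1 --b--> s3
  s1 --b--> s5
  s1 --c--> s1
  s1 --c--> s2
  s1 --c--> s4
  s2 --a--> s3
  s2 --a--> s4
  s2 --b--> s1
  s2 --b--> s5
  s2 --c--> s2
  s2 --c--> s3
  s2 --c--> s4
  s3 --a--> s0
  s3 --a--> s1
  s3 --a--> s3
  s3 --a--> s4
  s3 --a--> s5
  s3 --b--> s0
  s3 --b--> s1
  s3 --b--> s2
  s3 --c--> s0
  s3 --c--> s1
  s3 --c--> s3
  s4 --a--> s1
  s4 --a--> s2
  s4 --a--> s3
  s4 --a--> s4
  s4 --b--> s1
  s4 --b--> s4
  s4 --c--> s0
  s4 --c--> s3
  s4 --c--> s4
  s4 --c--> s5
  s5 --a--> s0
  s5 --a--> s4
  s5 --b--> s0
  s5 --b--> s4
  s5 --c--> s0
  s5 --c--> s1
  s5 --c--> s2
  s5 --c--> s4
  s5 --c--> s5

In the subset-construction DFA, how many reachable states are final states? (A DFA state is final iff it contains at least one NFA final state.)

Start state of the DFA: {s0}.
{s0} --a--> {s0,s1,s2}  [new]
{s0} --b--> {s0,s4}  [new]
{s0} --c--> {s2}  [new]
{s0,s1,s2} --a--> {s0,s1,s2,s3,s4}  [new]
{s0,s1,s2} --b--> {s0,s1,s3,s4,s5}  [new]
{s0,s1,s2} --c--> {s1,s2,s3,s4}  [new]
{s0,s4} --a--> {s0,s1,s2,s3,s4}  [seen]
{s0,s4} --b--> {s0,s1,s4}  [new]
{s0,s4} --c--> {s0,s2,s3,s4,s5}  [new]
{s2} --a--> {s3,s4}  [new]
{s2} --b--> {s1,s5}  [new]
{s2} --c--> {s2,s3,s4}  [new]
{s0,s1,s2,s3,s4} --a--> {s0,s1,s2,s3,s4,s5}  [new]
{s0,s1,s2,s3,s4} --b--> {s0,s1,s2,s3,s4,s5}  [seen]
{s0,s1,s2,s3,s4} --c--> {s0,s1,s2,s3,s4,s5}  [seen]
{s0,s1,s3,s4,s5} --a--> {s0,s1,s2,s3,s4,s5}  [seen]
{s0,s1,s3,s4,s5} --b--> {s0,s1,s2,s3,s4,s5}  [seen]
{s0,s1,s3,s4,s5} --c--> {s0,s1,s2,s3,s4,s5}  [seen]
{s1,s2,s3,s4} --a--> {s0,s1,s2,s3,s4,s5}  [seen]
{s1,s2,s3,s4} --b--> {s0,s1,s2,s3,s4,s5}  [seen]
{s1,s2,s3,s4} --c--> {s0,s1,s2,s3,s4,s5}  [seen]
{s0,s1,s4} --a--> {s0,s1,s2,s3,s4}  [seen]
{s0,s1,s4} --b--> {s0,s1,s3,s4,s5}  [seen]
{s0,s1,s4} --c--> {s0,s1,s2,s3,s4,s5}  [seen]
{s0,s2,s3,s4,s5} --a--> {s0,s1,s2,s3,s4,s5}  [seen]
{s0,s2,s3,s4,s5} --b--> {s0,s1,s2,s4,s5}  [new]
{s0,s2,s3,s4,s5} --c--> {s0,s1,s2,s3,s4,s5}  [seen]
{s3,s4} --a--> {s0,s1,s2,s3,s4,s5}  [seen]
{s3,s4} --b--> {s0,s1,s2,s4}  [new]
{s3,s4} --c--> {s0,s1,s3,s4,s5}  [seen]
{s1,s5} --a--> {s0,s1,s4}  [seen]
{s1,s5} --b--> {s0,s1,s3,s4,s5}  [seen]
{s1,s5} --c--> {s0,s1,s2,s4,s5}  [seen]
{s2,s3,s4} --a--> {s0,s1,s2,s3,s4,s5}  [seen]
{s2,s3,s4} --b--> {s0,s1,s2,s4,s5}  [seen]
{s2,s3,s4} --c--> {s0,s1,s2,s3,s4,s5}  [seen]
{s0,s1,s2,s3,s4,s5} --a--> {s0,s1,s2,s3,s4,s5}  [seen]
{s0,s1,s2,s3,s4,s5} --b--> {s0,s1,s2,s3,s4,s5}  [seen]
{s0,s1,s2,s3,s4,s5} --c--> {s0,s1,s2,s3,s4,s5}  [seen]
{s0,s1,s2,s4,s5} --a--> {s0,s1,s2,s3,s4}  [seen]
{s0,s1,s2,s4,s5} --b--> {s0,s1,s3,s4,s5}  [seen]
{s0,s1,s2,s4,s5} --c--> {s0,s1,s2,s3,s4,s5}  [seen]
{s0,s1,s2,s4} --a--> {s0,s1,s2,s3,s4}  [seen]
{s0,s1,s2,s4} --b--> {s0,s1,s3,s4,s5}  [seen]
{s0,s1,s2,s4} --c--> {s0,s1,s2,s3,s4,s5}  [seen]
Reachable DFA states: {s0}, {s0,s1,s2}, {s0,s4}, {s2}, {s0,s1,s2,s3,s4}, {s0,s1,s3,s4,s5}, {s1,s2,s3,s4}, {s0,s1,s4}, {s0,s2,s3,s4,s5}, {s3,s4}, {s1,s5}, {s2,s3,s4}, {s0,s1,s2,s3,s4,s5}, {s0,s1,s2,s4,s5}, {s0,s1,s2,s4}.
Accepting DFA states (contain an NFA accepting state): {s0}, {s0,s1,s2}, {s0,s4}, {s0,s1,s2,s3,s4}, {s0,s1,s3,s4,s5}, {s1,s2,s3,s4}, {s0,s1,s4}, {s0,s2,s3,s4,s5}, {s3,s4}, {s1,s5}, {s2,s3,s4}, {s0,s1,s2,s3,s4,s5}, {s0,s1,s2,s4,s5}, {s0,s1,s2,s4}.

14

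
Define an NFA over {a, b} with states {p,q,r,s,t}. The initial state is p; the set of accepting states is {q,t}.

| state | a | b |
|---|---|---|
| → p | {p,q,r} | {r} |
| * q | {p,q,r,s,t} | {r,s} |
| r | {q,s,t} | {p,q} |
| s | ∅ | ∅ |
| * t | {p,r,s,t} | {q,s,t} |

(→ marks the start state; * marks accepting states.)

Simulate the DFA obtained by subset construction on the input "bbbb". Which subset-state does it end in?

Start: {p}.
δ(p,b) = {r}.
Union: {r}.
After b: {r}.
δ(r,b) = {p,q}.
Union: {p,q}.
After b: {p,q}.
δ(p,b) = {r}; δ(q,b) = {r,s}.
Union: {r,s}.
After b: {r,s}.
δ(r,b) = {p,q}; δ(s,b) = ∅.
Union: {p,q}.
After b: {p,q}.

{p,q}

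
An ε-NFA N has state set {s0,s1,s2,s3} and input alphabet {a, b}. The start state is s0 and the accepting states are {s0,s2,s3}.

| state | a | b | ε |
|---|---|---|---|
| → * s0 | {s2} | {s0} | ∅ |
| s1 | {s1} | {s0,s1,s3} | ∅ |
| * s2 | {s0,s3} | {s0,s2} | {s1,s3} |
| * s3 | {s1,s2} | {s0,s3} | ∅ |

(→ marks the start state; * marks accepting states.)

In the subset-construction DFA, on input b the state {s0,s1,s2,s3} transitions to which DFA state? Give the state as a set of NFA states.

δ(s0,b) = {s0}; δ(s1,b) = {s0,s1,s3}; δ(s2,b) = {s0,s2}; δ(s3,b) = {s0,s3}.
Union: {s0,s1,s2,s3}.

{s0,s1,s2,s3}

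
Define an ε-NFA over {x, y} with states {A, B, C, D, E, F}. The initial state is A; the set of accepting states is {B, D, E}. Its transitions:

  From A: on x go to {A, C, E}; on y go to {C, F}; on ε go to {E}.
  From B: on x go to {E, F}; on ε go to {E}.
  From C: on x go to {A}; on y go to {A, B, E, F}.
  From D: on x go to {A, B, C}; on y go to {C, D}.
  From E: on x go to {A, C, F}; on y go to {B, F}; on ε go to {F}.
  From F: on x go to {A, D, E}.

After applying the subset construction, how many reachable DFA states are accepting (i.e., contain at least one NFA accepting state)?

5

Start state of the DFA: {A, E, F} (ε-closure of the NFA start).
{A, E, F} --x--> {A, C, D, E, F}  [new]
{A, E, F} --y--> {B, C, E, F}  [new]
{A, C, D, E, F} --x--> {A, B, C, D, E, F}  [new]
{A, C, D, E, F} --y--> {A, B, C, D, E, F}  [seen]
{B, C, E, F} --x--> {A, C, D, E, F}  [seen]
{B, C, E, F} --y--> {A, B, E, F}  [new]
{A, B, C, D, E, F} --x--> {A, B, C, D, E, F}  [seen]
{A, B, C, D, E, F} --y--> {A, B, C, D, E, F}  [seen]
{A, B, E, F} --x--> {A, C, D, E, F}  [seen]
{A, B, E, F} --y--> {B, C, E, F}  [seen]
Reachable DFA states: {A, E, F}, {A, C, D, E, F}, {B, C, E, F}, {A, B, C, D, E, F}, {A, B, E, F}.
Accepting DFA states (contain an NFA accepting state): {A, E, F}, {A, C, D, E, F}, {B, C, E, F}, {A, B, C, D, E, F}, {A, B, E, F}.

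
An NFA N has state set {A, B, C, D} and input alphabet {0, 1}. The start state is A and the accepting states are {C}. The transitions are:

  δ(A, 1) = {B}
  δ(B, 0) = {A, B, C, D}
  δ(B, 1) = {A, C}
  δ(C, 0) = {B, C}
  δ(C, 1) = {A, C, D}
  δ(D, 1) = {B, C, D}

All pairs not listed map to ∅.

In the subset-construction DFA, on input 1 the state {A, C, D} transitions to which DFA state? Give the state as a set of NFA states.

δ(A,1) = {B}; δ(C,1) = {A, C, D}; δ(D,1) = {B, C, D}.
Union: {A, B, C, D}.

{A, B, C, D}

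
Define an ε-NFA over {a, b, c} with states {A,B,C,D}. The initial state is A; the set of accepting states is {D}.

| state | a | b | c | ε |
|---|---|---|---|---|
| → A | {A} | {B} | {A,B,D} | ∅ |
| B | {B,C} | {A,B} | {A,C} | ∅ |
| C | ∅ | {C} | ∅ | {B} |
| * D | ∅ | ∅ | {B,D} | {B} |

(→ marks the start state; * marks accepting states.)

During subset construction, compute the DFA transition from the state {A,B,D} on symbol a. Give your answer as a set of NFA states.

{A,B,C}

δ(A,a) = {A}; δ(B,a) = {B,C}; δ(D,a) = ∅.
Union: {A,B,C}.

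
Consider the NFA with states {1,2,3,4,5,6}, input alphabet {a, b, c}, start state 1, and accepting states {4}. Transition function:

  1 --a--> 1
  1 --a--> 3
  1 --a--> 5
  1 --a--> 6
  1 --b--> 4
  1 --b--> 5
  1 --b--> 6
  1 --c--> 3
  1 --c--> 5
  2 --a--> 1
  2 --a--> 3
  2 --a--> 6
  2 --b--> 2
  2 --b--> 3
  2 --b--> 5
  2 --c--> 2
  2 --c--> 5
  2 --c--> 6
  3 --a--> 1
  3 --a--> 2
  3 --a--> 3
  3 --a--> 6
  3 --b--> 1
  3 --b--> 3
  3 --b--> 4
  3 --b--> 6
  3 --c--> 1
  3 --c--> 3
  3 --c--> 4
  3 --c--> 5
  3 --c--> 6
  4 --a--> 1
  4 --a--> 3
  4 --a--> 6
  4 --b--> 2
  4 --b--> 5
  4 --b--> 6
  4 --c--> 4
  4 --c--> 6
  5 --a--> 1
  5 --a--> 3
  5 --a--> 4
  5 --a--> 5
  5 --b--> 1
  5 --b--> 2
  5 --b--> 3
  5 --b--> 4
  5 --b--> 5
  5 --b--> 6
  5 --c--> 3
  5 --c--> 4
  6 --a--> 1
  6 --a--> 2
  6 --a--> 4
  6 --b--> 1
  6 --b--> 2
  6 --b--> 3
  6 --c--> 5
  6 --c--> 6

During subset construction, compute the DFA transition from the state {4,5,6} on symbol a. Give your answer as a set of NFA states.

{1,2,3,4,5,6}

δ(4,a) = {1,3,6}; δ(5,a) = {1,3,4,5}; δ(6,a) = {1,2,4}.
Union: {1,2,3,4,5,6}.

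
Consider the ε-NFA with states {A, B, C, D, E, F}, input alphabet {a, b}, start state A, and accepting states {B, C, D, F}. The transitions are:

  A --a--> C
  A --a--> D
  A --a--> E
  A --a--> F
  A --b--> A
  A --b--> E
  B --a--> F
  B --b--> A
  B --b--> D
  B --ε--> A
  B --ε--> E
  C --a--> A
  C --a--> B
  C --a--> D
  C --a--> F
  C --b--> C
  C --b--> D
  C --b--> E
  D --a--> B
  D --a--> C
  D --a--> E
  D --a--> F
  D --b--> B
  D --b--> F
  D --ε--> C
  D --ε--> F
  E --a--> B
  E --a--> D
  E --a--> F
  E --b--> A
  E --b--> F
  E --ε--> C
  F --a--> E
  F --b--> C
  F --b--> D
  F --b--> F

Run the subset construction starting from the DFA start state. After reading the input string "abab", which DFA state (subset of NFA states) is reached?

Start: {A}.
δ(A,a) = {C, D, E, F}.
Union: {C, D, E, F}.
After a: {C, D, E, F}.
δ(C,b) = {C, D, E}; δ(D,b) = {B, F}; δ(E,b) = {A, F}; δ(F,b) = {C, D, F}.
Union: {A, B, C, D, E, F}.
After b: {A, B, C, D, E, F}.
δ(A,a) = {C, D, E, F}; δ(B,a) = {F}; δ(C,a) = {A, B, D, F}; δ(D,a) = {B, C, E, F}; δ(E,a) = {B, D, F}; δ(F,a) = {E}.
Union: {A, B, C, D, E, F}.
After a: {A, B, C, D, E, F}.
δ(A,b) = {A, E}; δ(B,b) = {A, D}; δ(C,b) = {C, D, E}; δ(D,b) = {B, F}; δ(E,b) = {A, F}; δ(F,b) = {C, D, F}.
Union: {A, B, C, D, E, F}.
After b: {A, B, C, D, E, F}.

{A, B, C, D, E, F}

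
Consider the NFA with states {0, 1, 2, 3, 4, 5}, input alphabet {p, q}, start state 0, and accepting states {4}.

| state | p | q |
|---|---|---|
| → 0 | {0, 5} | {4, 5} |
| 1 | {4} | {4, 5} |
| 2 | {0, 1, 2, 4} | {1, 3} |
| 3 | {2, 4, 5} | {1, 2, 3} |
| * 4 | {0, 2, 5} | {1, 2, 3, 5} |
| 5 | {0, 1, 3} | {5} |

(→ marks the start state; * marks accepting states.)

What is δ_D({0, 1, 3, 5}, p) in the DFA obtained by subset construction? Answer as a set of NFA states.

δ(0,p) = {0, 5}; δ(1,p) = {4}; δ(3,p) = {2, 4, 5}; δ(5,p) = {0, 1, 3}.
Union: {0, 1, 2, 3, 4, 5}.

{0, 1, 2, 3, 4, 5}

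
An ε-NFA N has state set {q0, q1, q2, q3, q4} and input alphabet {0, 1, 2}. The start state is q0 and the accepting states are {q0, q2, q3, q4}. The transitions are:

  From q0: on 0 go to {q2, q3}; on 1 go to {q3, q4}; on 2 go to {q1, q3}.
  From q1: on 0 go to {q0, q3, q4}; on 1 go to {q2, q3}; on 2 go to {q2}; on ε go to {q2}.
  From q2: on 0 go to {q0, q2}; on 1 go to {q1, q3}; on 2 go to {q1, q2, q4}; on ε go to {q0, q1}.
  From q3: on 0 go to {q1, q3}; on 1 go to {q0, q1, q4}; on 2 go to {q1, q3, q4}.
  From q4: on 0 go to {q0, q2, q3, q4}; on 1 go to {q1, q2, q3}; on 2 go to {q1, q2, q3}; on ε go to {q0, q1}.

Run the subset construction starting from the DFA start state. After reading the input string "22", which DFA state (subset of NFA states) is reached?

{q0, q1, q2, q3, q4}

Start: {q0}.
δ(q0,2) = {q1, q3}.
Union: {q1, q3}.
ε-closure gives {q0, q1, q2, q3}.
After 2: {q0, q1, q2, q3}.
δ(q0,2) = {q1, q3}; δ(q1,2) = {q2}; δ(q2,2) = {q1, q2, q4}; δ(q3,2) = {q1, q3, q4}.
Union: {q1, q2, q3, q4}.
ε-closure gives {q0, q1, q2, q3, q4}.
After 2: {q0, q1, q2, q3, q4}.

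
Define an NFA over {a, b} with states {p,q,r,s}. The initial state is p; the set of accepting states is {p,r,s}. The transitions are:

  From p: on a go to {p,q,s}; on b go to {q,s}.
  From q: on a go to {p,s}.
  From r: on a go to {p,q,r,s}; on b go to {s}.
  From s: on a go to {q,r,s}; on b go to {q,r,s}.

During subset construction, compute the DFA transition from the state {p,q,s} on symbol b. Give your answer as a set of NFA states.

δ(p,b) = {q,s}; δ(q,b) = ∅; δ(s,b) = {q,r,s}.
Union: {q,r,s}.

{q,r,s}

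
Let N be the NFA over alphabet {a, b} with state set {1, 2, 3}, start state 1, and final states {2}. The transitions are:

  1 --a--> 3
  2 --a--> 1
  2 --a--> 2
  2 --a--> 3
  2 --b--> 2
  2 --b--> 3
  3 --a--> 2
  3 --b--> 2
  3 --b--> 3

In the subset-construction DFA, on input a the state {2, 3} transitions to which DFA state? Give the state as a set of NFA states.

δ(2,a) = {1, 2, 3}; δ(3,a) = {2}.
Union: {1, 2, 3}.

{1, 2, 3}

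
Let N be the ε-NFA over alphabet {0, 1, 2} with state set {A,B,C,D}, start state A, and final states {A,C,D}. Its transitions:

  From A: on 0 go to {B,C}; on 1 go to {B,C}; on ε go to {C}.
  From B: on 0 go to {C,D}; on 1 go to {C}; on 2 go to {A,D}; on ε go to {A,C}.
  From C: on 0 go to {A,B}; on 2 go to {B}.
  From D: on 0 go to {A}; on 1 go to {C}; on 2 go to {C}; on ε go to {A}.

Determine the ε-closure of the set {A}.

{A,C}

Begin with {A}.
A →ε {C}; add C.
ε-closure = {A,C}.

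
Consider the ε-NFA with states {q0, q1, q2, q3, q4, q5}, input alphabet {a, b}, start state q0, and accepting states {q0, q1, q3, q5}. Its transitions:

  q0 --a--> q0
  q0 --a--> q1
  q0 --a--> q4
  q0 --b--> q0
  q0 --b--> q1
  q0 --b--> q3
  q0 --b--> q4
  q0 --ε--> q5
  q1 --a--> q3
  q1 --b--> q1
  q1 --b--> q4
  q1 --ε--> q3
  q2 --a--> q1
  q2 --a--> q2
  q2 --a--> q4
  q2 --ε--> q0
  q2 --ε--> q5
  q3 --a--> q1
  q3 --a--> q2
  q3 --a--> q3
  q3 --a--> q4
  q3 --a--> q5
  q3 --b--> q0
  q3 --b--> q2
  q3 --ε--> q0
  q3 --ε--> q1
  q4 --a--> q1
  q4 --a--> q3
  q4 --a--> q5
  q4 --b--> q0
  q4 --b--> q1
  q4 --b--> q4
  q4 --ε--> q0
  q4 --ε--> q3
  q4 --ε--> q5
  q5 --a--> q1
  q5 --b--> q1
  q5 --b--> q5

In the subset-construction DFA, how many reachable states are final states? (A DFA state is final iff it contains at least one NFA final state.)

3

Start state of the DFA: {q0, q5} (ε-closure of the NFA start).
{q0, q5} --a--> {q0, q1, q3, q4, q5}  [new]
{q0, q5} --b--> {q0, q1, q3, q4, q5}  [seen]
{q0, q1, q3, q4, q5} --a--> {q0, q1, q2, q3, q4, q5}  [new]
{q0, q1, q3, q4, q5} --b--> {q0, q1, q2, q3, q4, q5}  [seen]
{q0, q1, q2, q3, q4, q5} --a--> {q0, q1, q2, q3, q4, q5}  [seen]
{q0, q1, q2, q3, q4, q5} --b--> {q0, q1, q2, q3, q4, q5}  [seen]
Reachable DFA states: {q0, q5}, {q0, q1, q3, q4, q5}, {q0, q1, q2, q3, q4, q5}.
Accepting DFA states (contain an NFA accepting state): {q0, q5}, {q0, q1, q3, q4, q5}, {q0, q1, q2, q3, q4, q5}.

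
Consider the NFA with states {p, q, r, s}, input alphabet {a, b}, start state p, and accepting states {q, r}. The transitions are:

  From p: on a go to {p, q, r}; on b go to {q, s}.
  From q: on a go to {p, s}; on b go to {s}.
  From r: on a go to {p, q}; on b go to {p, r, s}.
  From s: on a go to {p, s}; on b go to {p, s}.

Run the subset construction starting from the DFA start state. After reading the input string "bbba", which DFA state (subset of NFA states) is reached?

Start: {p}.
δ(p,b) = {q, s}.
Union: {q, s}.
After b: {q, s}.
δ(q,b) = {s}; δ(s,b) = {p, s}.
Union: {p, s}.
After b: {p, s}.
δ(p,b) = {q, s}; δ(s,b) = {p, s}.
Union: {p, q, s}.
After b: {p, q, s}.
δ(p,a) = {p, q, r}; δ(q,a) = {p, s}; δ(s,a) = {p, s}.
Union: {p, q, r, s}.
After a: {p, q, r, s}.

{p, q, r, s}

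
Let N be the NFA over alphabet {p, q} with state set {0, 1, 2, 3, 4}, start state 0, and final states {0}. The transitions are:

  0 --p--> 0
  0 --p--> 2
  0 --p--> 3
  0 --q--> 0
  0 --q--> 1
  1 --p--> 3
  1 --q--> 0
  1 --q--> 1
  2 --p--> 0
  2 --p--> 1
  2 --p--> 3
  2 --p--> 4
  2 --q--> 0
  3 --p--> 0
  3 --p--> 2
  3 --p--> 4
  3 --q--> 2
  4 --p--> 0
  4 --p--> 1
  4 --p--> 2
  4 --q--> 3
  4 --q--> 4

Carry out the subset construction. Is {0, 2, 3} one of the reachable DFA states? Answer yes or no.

Start state of the DFA: {0}.
{0} --p--> {0, 2, 3}  [new]
{0} --q--> {0, 1}  [new]
{0, 2, 3} --p--> {0, 1, 2, 3, 4}  [new]
{0, 2, 3} --q--> {0, 1, 2}  [new]
{0, 1} --p--> {0, 2, 3}  [seen]
{0, 1} --q--> {0, 1}  [seen]
{0, 1, 2, 3, 4} --p--> {0, 1, 2, 3, 4}  [seen]
{0, 1, 2, 3, 4} --q--> {0, 1, 2, 3, 4}  [seen]
{0, 1, 2} --p--> {0, 1, 2, 3, 4}  [seen]
{0, 1, 2} --q--> {0, 1}  [seen]
Reachable DFA states: {0}, {0, 2, 3}, {0, 1}, {0, 1, 2, 3, 4}, {0, 1, 2}.
{0, 2, 3} is among them.

yes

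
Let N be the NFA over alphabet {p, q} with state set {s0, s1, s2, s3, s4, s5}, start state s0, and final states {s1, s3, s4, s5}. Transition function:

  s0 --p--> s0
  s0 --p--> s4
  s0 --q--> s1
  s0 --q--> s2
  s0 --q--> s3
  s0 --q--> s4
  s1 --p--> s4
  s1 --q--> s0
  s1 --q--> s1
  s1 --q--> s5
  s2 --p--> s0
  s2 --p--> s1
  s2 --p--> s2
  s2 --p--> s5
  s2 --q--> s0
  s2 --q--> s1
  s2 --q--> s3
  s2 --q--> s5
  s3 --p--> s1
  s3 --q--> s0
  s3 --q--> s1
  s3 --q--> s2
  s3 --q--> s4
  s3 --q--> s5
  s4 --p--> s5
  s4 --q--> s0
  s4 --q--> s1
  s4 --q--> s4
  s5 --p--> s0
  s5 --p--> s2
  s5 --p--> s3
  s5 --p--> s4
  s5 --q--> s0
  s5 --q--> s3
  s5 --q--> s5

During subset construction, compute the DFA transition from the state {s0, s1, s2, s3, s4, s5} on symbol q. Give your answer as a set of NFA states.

{s0, s1, s2, s3, s4, s5}

δ(s0,q) = {s1, s2, s3, s4}; δ(s1,q) = {s0, s1, s5}; δ(s2,q) = {s0, s1, s3, s5}; δ(s3,q) = {s0, s1, s2, s4, s5}; δ(s4,q) = {s0, s1, s4}; δ(s5,q) = {s0, s3, s5}.
Union: {s0, s1, s2, s3, s4, s5}.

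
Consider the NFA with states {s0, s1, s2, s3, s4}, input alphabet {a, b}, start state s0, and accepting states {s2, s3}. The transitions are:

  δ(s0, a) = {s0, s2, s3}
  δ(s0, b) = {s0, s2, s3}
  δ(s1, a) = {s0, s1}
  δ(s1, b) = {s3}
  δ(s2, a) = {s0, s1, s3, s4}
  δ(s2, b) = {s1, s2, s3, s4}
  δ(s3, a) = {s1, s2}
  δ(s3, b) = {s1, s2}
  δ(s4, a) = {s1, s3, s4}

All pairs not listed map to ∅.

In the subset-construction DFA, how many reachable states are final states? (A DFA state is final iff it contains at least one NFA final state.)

Start state of the DFA: {s0}.
{s0} --a--> {s0, s2, s3}  [new]
{s0} --b--> {s0, s2, s3}  [seen]
{s0, s2, s3} --a--> {s0, s1, s2, s3, s4}  [new]
{s0, s2, s3} --b--> {s0, s1, s2, s3, s4}  [seen]
{s0, s1, s2, s3, s4} --a--> {s0, s1, s2, s3, s4}  [seen]
{s0, s1, s2, s3, s4} --b--> {s0, s1, s2, s3, s4}  [seen]
Reachable DFA states: {s0}, {s0, s2, s3}, {s0, s1, s2, s3, s4}.
Accepting DFA states (contain an NFA accepting state): {s0, s2, s3}, {s0, s1, s2, s3, s4}.

2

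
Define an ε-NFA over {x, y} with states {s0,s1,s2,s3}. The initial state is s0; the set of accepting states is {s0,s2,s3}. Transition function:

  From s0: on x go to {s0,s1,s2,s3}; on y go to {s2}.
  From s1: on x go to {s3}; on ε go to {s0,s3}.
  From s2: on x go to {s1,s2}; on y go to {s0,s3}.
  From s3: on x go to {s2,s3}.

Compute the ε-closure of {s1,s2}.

Begin with {s1,s2}.
s1 →ε {s0,s3}; add s0, s3.
ε-closure = {s0,s1,s2,s3}.

{s0,s1,s2,s3}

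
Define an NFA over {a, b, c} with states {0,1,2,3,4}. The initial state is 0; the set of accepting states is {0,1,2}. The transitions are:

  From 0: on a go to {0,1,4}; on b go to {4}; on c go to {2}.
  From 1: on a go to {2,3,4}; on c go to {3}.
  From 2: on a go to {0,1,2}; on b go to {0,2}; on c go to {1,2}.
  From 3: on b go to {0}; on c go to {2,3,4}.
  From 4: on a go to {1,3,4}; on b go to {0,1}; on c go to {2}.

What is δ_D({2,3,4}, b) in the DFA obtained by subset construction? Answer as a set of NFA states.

δ(2,b) = {0,2}; δ(3,b) = {0}; δ(4,b) = {0,1}.
Union: {0,1,2}.

{0,1,2}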